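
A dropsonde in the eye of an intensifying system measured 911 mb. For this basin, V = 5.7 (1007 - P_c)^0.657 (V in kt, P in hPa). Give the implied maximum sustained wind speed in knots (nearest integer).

114 kt

ΔP = 1007 − 911 = 96 mb.
96^0.657 ≈ 20.061.
V ≈ 5.7 × 20.061 ≈ 114.3 kt.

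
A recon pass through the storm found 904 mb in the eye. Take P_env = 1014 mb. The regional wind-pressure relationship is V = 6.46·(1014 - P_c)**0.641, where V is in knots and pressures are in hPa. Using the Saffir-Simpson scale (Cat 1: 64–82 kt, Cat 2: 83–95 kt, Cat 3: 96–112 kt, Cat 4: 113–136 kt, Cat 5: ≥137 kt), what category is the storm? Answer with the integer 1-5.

ΔP = 1014 − 904 = 110 mb.
V ≈ 6.46 × 110^0.641 = 6.46 × 20.35 ≈ 131 kt.
131 kt falls in the Category 4 band.

4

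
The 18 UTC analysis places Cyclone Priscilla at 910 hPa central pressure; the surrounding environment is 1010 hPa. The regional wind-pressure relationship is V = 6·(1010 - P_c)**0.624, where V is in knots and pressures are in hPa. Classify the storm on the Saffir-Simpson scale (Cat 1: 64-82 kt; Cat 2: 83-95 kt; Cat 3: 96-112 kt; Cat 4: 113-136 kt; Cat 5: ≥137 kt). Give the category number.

ΔP = 1010 − 910 = 100 hPa.
V ≈ 6 × 100^0.624 = 6 × 17.70 ≈ 106 kt.
106 kt falls in the Category 3 band.

3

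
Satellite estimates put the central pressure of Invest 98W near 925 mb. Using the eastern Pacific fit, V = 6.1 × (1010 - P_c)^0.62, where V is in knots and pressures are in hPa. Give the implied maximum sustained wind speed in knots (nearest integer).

ΔP = 1010 − 925 = 85 mb.
85^0.62 ≈ 15.712.
V ≈ 6.1 × 15.712 ≈ 95.8 kt.

96 kt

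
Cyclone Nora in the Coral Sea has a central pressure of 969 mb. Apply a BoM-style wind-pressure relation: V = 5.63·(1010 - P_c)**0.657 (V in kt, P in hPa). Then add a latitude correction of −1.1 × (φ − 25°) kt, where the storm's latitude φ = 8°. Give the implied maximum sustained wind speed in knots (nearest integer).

83 kt

ΔP = 1010 − 969 = 41 mb.
41^0.657 ≈ 11.471.
V ≈ 5.63 × 11.471 ≈ 64.6 kt.
Latitude correction: −1.1 × (8 − 25) = 18.7 kt.
Corrected V ≈ 83.3 kt → 83 kt.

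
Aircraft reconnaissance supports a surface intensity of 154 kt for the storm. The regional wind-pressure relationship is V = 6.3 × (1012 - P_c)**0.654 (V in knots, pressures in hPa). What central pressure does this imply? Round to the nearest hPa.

879 hPa

ΔP = (V / 6.3)^(1/0.654) = (154/6.3)^1.529.
154/6.3 = 24.444; 24.444^1.529 ≈ 132.62 hPa.
P_c = 1012 − 132.62 = 879.38 ≈ 879 hPa.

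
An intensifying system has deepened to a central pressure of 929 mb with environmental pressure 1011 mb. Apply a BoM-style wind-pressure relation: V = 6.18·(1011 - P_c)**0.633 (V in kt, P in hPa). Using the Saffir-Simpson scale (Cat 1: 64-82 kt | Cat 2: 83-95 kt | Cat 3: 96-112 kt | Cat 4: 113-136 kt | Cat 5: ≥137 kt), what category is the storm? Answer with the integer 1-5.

ΔP = 1011 − 929 = 82 mb.
V ≈ 6.18 × 82^0.633 = 6.18 × 16.27 ≈ 101 kt.
101 kt falls in the Category 3 band.

3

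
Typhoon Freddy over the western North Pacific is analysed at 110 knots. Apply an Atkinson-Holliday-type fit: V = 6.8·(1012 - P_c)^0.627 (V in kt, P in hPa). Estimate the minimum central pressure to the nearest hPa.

927 hPa

ΔP = (V / 6.8)^(1/0.627) = (110/6.8)^1.595.
110/6.8 = 16.176; 16.176^1.595 ≈ 84.73 hPa.
P_c = 1012 − 84.73 = 927.27 ≈ 927 hPa.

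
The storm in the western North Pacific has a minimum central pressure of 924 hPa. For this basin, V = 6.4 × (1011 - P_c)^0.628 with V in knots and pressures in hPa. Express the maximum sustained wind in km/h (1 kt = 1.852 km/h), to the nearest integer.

ΔP = 1011 − 924 = 87 hPa.
V ≈ 6.4 × 87^0.628 = 6.4 × 16.520 ≈ 105.730 kt.
105.730 × 1.852 ≈ 195.81 km/h → 196 km/h.

196 km/h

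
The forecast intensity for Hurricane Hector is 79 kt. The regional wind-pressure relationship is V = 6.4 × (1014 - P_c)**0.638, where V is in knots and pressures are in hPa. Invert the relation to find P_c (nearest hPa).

963 hPa

ΔP = (V / 6.4)^(1/0.638) = (79/6.4)^1.567.
79/6.4 = 12.344; 12.344^1.567 ≈ 51.37 hPa.
P_c = 1014 − 51.37 = 962.63 ≈ 963 hPa.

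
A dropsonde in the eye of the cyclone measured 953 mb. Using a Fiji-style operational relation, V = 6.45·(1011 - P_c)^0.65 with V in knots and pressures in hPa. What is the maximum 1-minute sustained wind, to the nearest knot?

ΔP = 1011 − 953 = 58 mb.
58^0.65 ≈ 14.003.
V ≈ 6.45 × 14.003 ≈ 90.3 kt.

90 kt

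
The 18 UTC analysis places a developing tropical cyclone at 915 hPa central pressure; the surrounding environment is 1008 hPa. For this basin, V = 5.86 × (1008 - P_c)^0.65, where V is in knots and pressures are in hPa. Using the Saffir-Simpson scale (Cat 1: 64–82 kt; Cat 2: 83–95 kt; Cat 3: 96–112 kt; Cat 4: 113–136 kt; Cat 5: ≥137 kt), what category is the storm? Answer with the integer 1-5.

ΔP = 1008 − 915 = 93 hPa.
V ≈ 5.86 × 93^0.65 = 5.86 × 19.03 ≈ 112 kt.
112 kt falls in the Category 3 band.

3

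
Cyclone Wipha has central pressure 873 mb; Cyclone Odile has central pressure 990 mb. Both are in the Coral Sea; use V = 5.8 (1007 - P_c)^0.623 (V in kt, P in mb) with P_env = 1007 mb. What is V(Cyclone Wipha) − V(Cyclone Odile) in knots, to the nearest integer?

Cyclone Wipha: ΔP = 134; V ≈ 5.8 × 134^0.623 ≈ 122.63 kt.
Cyclone Odile: ΔP = 17; V ≈ 5.8 × 17^0.623 ≈ 33.88 kt.
Difference ≈ 122.63 − 33.88 = 88.75 → 89 kt.

89 kt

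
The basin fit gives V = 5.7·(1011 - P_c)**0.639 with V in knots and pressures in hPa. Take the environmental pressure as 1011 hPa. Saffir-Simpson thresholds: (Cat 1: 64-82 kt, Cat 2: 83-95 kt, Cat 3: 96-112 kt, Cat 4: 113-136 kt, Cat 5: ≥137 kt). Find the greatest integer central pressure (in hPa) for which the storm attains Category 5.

Category 5 begins at V = 137 kt.
Required ΔP = (137/5.7)^(1/0.639) = 24.035^1.565 ≈ 144.86 hPa.
P_c ≤ 1011 − 144.86 = 866.14, so the highest integer P_c is 866 hPa.

866 hPa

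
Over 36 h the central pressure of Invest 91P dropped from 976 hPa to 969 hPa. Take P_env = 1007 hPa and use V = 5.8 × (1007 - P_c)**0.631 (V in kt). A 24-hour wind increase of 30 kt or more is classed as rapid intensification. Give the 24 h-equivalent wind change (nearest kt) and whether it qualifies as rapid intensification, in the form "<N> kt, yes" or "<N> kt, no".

5 kt, no

V₁: ΔP = 31, V ≈ 5.8 × 31^0.631 ≈ 50.64 kt.
V₂: ΔP = 38, V ≈ 5.8 × 38^0.631 ≈ 57.58 kt.
ΔV over 36 h = 6.94 kt → 24 h equivalent = 6.94 × 24/36 ≈ 4.63 kt.
5 kt < 30 kt ⇒ not rapid intensification.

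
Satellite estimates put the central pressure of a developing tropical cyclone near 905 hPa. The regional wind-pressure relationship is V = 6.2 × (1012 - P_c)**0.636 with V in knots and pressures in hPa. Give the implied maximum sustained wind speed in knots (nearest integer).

121 kt

ΔP = 1012 − 905 = 107 hPa.
107^0.636 ≈ 19.529.
V ≈ 6.2 × 19.529 ≈ 121.1 kt.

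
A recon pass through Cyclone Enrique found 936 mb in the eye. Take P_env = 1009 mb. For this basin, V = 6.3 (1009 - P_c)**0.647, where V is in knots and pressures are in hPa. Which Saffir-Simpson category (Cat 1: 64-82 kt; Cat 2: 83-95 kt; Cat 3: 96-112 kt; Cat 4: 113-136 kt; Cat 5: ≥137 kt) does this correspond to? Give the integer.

ΔP = 1009 − 936 = 73 mb.
V ≈ 6.3 × 73^0.647 = 6.3 × 16.05 ≈ 101 kt.
101 kt falls in the Category 3 band.

3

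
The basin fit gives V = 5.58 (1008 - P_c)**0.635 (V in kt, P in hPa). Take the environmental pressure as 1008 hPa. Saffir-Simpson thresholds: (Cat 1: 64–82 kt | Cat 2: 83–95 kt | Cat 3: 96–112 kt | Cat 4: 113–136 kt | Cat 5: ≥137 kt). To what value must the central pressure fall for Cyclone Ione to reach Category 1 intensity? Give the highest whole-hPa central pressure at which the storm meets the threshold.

Category 1 begins at V = 64 kt.
Required ΔP = (64/5.58)^(1/0.635) = 11.470^1.575 ≈ 46.62 hPa.
P_c ≤ 1008 − 46.62 = 961.38, so the highest integer P_c is 961 hPa.

961 hPa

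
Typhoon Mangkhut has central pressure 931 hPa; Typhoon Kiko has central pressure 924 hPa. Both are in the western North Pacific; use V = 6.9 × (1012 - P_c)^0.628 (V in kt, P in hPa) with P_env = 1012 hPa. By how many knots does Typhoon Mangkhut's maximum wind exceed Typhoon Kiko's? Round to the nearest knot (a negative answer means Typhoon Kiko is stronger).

Typhoon Mangkhut: ΔP = 81; V ≈ 6.9 × 81^0.628 ≈ 108.99 kt.
Typhoon Kiko: ΔP = 88; V ≈ 6.9 × 88^0.628 ≈ 114.81 kt.
Difference ≈ 108.99 − 114.81 = -5.82 → -6 kt.

-6 kt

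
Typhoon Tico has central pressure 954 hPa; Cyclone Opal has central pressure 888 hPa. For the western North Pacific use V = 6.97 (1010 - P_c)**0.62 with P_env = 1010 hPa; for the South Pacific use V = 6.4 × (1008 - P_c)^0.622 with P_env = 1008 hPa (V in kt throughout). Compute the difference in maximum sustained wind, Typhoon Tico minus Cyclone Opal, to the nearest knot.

-41 kt

Typhoon Tico: ΔP = 56; V ≈ 6.97 × 56^0.62 ≈ 84.55 kt.
Cyclone Opal: ΔP = 120; V ≈ 6.4 × 120^0.622 ≈ 125.73 kt.
Difference ≈ 84.55 − 125.73 = -41.18 → -41 kt.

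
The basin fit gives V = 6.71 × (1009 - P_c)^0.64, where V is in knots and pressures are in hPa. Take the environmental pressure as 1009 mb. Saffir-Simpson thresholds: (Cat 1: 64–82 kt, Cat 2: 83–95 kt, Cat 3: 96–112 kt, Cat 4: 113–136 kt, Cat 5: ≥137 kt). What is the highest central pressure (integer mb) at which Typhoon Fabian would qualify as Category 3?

945 mb

Category 3 begins at V = 96 kt.
Required ΔP = (96/6.71)^(1/0.64) = 14.307^1.562 ≈ 63.91 mb.
P_c ≤ 1009 − 63.91 = 945.09, so the highest integer P_c is 945 mb.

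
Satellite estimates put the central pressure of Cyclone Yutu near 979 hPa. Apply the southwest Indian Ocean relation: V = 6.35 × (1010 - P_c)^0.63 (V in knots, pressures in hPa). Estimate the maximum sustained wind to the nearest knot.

55 kt

ΔP = 1010 − 979 = 31 hPa.
31^0.63 ≈ 8.701.
V ≈ 6.35 × 8.701 ≈ 55.2 kt.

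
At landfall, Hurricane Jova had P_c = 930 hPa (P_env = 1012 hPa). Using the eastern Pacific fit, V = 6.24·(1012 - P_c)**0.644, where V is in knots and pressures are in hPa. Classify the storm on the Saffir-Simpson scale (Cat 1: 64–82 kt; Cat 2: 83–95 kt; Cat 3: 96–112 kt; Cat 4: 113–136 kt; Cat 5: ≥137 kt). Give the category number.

ΔP = 1012 − 930 = 82 hPa.
V ≈ 6.24 × 82^0.644 = 6.24 × 17.08 ≈ 107 kt.
107 kt falls in the Category 3 band.

3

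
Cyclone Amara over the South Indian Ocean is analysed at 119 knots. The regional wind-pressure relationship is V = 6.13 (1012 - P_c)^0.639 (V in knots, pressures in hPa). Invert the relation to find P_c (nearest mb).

908 mb

ΔP = (V / 6.13)^(1/0.639) = (119/6.13)^1.565.
119/6.13 = 19.413; 19.413^1.565 ≈ 103.70 mb.
P_c = 1012 − 103.70 = 908.30 ≈ 908 mb.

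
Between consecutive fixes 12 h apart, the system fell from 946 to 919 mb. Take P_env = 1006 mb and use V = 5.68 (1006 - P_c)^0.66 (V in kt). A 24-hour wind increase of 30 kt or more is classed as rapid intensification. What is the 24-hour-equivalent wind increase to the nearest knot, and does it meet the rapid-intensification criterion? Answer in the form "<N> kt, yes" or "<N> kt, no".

V₁: ΔP = 60, V ≈ 5.68 × 60^0.66 ≈ 84.71 kt.
V₂: ΔP = 87, V ≈ 5.68 × 87^0.66 ≈ 108.25 kt.
ΔV over 12 h = 23.54 kt → 24 h equivalent = 23.54 × 24/12 ≈ 47.08 kt.
47 kt ≥ 30 kt ⇒ rapid intensification.

47 kt, yes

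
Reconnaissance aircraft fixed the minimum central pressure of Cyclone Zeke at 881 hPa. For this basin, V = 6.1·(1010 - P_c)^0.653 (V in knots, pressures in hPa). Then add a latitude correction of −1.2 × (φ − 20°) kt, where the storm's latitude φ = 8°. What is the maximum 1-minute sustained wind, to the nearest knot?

ΔP = 1010 − 881 = 129 hPa.
129^0.653 ≈ 23.890.
V ≈ 6.1 × 23.890 ≈ 145.7 kt.
Latitude correction: −1.2 × (8 − 20) = 14.4 kt.
Corrected V ≈ 160.1 kt → 160 kt.

160 kt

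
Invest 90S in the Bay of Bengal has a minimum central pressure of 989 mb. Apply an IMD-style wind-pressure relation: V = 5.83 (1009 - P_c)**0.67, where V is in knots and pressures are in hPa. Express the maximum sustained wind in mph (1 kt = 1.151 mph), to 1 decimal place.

ΔP = 1009 − 989 = 20 mb.
V ≈ 5.83 × 20^0.67 = 5.83 × 7.442 ≈ 43.387 kt.
43.387 × 1.151 ≈ 49.94 mph → 49.9 mph.

49.9 mph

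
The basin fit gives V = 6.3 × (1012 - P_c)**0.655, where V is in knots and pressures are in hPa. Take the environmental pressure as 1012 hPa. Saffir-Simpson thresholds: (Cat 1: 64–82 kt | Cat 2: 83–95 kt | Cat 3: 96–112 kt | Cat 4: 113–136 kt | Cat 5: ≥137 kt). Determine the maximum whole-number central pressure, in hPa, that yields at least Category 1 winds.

977 hPa

Category 1 begins at V = 64 kt.
Required ΔP = (64/6.3)^(1/0.655) = 10.159^1.527 ≈ 34.45 hPa.
P_c ≤ 1012 − 34.45 = 977.55, so the highest integer P_c is 977 hPa.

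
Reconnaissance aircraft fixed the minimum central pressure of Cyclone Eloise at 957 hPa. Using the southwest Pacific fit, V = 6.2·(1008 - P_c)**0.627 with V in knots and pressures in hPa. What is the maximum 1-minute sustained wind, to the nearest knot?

73 kt

ΔP = 1008 − 957 = 51 hPa.
51^0.627 ≈ 11.766.
V ≈ 6.2 × 11.766 ≈ 73.0 kt.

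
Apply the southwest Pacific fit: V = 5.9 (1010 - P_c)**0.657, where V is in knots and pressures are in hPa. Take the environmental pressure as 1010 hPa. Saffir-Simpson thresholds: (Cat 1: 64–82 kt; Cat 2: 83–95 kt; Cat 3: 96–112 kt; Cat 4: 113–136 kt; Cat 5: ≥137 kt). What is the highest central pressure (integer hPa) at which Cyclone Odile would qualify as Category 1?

972 hPa

Category 1 begins at V = 64 kt.
Required ΔP = (64/5.9)^(1/0.657) = 10.847^1.522 ≈ 37.66 hPa.
P_c ≤ 1010 − 37.66 = 972.34, so the highest integer P_c is 972 hPa.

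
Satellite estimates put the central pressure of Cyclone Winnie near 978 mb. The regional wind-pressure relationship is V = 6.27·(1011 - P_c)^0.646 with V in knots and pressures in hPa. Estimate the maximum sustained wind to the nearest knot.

60 kt

ΔP = 1011 − 978 = 33 mb.
33^0.646 ≈ 9.571.
V ≈ 6.27 × 9.571 ≈ 60.0 kt.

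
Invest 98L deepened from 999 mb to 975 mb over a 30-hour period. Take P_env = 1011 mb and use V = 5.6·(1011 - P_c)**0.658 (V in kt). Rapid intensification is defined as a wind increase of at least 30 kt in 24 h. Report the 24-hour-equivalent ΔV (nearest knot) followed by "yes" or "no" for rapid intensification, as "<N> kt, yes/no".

V₁: ΔP = 12, V ≈ 5.6 × 12^0.658 ≈ 28.73 kt.
V₂: ΔP = 36, V ≈ 5.6 × 36^0.658 ≈ 59.19 kt.
ΔV over 30 h = 30.46 kt → 24 h equivalent = 30.46 × 24/30 ≈ 24.37 kt.
24 kt < 30 kt ⇒ not rapid intensification.

24 kt, no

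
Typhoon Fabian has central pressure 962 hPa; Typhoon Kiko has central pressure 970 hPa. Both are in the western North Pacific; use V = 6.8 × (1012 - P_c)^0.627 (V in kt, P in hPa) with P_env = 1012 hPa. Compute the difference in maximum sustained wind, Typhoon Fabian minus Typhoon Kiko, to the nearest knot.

Typhoon Fabian: ΔP = 50; V ≈ 6.8 × 50^0.627 ≈ 79.02 kt.
Typhoon Kiko: ΔP = 42; V ≈ 6.8 × 42^0.627 ≈ 70.84 kt.
Difference ≈ 79.02 − 70.84 = 8.18 → 8 kt.

8 kt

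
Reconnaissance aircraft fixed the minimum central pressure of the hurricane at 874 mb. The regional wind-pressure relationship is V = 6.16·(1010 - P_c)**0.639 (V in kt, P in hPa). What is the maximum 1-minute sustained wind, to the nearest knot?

ΔP = 1010 − 874 = 136 mb.
136^0.639 ≈ 23.085.
V ≈ 6.16 × 23.085 ≈ 142.2 kt.

142 kt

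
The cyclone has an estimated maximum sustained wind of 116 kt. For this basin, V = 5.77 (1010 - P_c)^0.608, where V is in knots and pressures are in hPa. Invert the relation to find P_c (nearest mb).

ΔP = (V / 5.77)^(1/0.608) = (116/5.77)^1.645.
116/5.77 = 20.104; 20.104^1.645 ≈ 139.17 mb.
P_c = 1010 − 139.17 = 870.83 ≈ 871 mb.

871 mb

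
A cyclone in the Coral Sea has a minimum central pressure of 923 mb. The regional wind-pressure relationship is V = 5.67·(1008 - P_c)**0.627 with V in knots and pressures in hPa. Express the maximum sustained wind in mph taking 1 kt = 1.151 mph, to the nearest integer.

ΔP = 1008 − 923 = 85 mb.
V ≈ 5.67 × 85^0.627 = 5.67 × 16.209 ≈ 91.903 kt.
91.903 × 1.151 ≈ 105.78 mph → 106 mph.

106 mph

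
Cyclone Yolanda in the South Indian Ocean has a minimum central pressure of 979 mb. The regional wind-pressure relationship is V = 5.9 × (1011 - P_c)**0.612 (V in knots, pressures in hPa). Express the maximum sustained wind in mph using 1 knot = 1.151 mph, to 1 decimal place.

ΔP = 1011 − 979 = 32 mb.
V ≈ 5.9 × 32^0.612 = 5.9 × 8.340 ≈ 49.204 kt.
49.204 × 1.151 ≈ 56.63 mph → 56.6 mph.

56.6 mph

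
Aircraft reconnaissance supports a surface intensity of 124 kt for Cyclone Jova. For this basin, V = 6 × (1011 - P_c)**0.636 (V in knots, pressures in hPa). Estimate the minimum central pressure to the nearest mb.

ΔP = (V / 6)^(1/0.636) = (124/6)^1.572.
124/6 = 20.667; 20.667^1.572 ≈ 116.96 mb.
P_c = 1011 − 116.96 = 894.04 ≈ 894 mb.

894 mb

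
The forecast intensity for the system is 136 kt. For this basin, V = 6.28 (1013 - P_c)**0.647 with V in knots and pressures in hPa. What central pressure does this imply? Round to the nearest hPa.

897 hPa

ΔP = (V / 6.28)^(1/0.647) = (136/6.28)^1.546.
136/6.28 = 21.656; 21.656^1.546 ≈ 115.95 hPa.
P_c = 1013 − 115.95 = 897.05 ≈ 897 hPa.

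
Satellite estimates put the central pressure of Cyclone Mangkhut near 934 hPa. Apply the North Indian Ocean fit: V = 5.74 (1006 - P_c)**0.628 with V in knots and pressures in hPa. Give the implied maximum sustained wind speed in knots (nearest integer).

84 kt

ΔP = 1006 − 934 = 72 hPa.
72^0.628 ≈ 14.669.
V ≈ 5.74 × 14.669 ≈ 84.2 kt.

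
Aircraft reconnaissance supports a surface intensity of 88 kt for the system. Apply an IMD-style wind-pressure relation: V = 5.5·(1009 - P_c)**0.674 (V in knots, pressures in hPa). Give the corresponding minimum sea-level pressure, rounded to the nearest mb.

948 mb

ΔP = (V / 5.5)^(1/0.674) = (88/5.5)^1.484.
88/5.5 = 16.000; 16.000^1.484 ≈ 61.17 mb.
P_c = 1009 − 61.17 = 947.83 ≈ 948 mb.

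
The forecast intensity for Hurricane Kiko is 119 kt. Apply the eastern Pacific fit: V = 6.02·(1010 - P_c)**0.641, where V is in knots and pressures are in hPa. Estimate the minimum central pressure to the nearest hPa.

905 hPa

ΔP = (V / 6.02)^(1/0.641) = (119/6.02)^1.560.
119/6.02 = 19.767; 19.767^1.560 ≈ 105.14 hPa.
P_c = 1010 − 105.14 = 904.86 ≈ 905 hPa.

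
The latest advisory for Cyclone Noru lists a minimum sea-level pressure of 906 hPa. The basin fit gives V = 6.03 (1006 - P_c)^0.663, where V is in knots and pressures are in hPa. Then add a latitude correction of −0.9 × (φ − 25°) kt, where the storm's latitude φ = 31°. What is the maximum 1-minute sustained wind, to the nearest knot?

122 kt

ΔP = 1006 − 906 = 100 hPa.
100^0.663 ≈ 21.184.
V ≈ 6.03 × 21.184 ≈ 127.7 kt.
Latitude correction: −0.9 × (31 − 25) = -5.4 kt.
Corrected V ≈ 122.3 kt → 122 kt.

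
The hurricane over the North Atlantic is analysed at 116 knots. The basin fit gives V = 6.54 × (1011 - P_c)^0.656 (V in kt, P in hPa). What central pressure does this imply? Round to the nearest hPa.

ΔP = (V / 6.54)^(1/0.656) = (116/6.54)^1.524.
116/6.54 = 17.737; 17.737^1.524 ≈ 80.13 hPa.
P_c = 1011 − 80.13 = 930.87 ≈ 931 hPa.

931 hPa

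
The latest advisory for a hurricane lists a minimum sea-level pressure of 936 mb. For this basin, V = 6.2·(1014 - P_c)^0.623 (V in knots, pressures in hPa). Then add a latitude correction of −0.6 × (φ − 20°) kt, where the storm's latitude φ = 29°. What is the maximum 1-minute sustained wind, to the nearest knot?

88 kt

ΔP = 1014 − 936 = 78 mb.
78^0.623 ≈ 15.093.
V ≈ 6.2 × 15.093 ≈ 93.6 kt.
Latitude correction: −0.6 × (29 − 20) = -5.4 kt.
Corrected V ≈ 88.2 kt → 88 kt.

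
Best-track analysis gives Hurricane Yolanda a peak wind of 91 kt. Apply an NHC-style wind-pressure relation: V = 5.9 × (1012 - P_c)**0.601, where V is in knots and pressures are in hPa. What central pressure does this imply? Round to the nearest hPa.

ΔP = (V / 5.9)^(1/0.601) = (91/5.9)^1.664.
91/5.9 = 15.424; 15.424^1.664 ≈ 94.85 hPa.
P_c = 1012 − 94.85 = 917.15 ≈ 917 hPa.

917 hPa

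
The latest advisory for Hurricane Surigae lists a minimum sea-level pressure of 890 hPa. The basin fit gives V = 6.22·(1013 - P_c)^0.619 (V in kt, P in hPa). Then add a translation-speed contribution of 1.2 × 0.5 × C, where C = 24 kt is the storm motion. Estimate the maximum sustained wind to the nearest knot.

137 kt

ΔP = 1013 − 890 = 123 hPa.
123^0.619 ≈ 19.663.
V ≈ 6.22 × 19.663 ≈ 122.3 kt.
Translation term: 1.2 × 0.5 × 24 = 14.4 kt.
Corrected V ≈ 136.7 kt → 137 kt.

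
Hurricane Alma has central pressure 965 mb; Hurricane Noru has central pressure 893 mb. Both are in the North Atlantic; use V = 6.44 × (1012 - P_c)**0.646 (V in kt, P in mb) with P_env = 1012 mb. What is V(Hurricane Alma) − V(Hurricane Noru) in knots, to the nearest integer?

-64 kt

Hurricane Alma: ΔP = 47; V ≈ 6.44 × 47^0.646 ≈ 77.46 kt.
Hurricane Noru: ΔP = 119; V ≈ 6.44 × 119^0.646 ≈ 141.15 kt.
Difference ≈ 77.46 − 141.15 = -63.69 → -64 kt.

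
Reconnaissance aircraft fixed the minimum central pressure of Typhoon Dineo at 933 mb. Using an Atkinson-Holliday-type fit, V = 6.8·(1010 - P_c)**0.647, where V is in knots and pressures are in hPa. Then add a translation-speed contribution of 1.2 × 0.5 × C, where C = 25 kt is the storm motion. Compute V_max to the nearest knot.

128 kt

ΔP = 1010 − 933 = 77 mb.
77^0.647 ≈ 16.617.
V ≈ 6.8 × 16.617 ≈ 113.0 kt.
Translation term: 1.2 × 0.5 × 25 = 15 kt.
Corrected V ≈ 128 kt → 128 kt.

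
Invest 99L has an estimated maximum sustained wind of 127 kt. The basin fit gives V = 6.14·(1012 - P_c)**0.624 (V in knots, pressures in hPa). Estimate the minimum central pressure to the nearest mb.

ΔP = (V / 6.14)^(1/0.624) = (127/6.14)^1.603.
127/6.14 = 20.684; 20.684^1.603 ≈ 128.35 mb.
P_c = 1012 − 128.35 = 883.65 ≈ 884 mb.

884 mb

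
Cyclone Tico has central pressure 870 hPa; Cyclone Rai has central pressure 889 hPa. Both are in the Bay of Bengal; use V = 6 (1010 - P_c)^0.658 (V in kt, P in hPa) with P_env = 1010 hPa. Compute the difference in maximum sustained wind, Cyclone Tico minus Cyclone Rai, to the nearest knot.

14 kt

Cyclone Tico: ΔP = 140; V ≈ 6 × 140^0.658 ≈ 154.99 kt.
Cyclone Rai: ΔP = 121; V ≈ 6 × 121^0.658 ≈ 140.81 kt.
Difference ≈ 154.99 − 140.81 = 14.18 → 14 kt.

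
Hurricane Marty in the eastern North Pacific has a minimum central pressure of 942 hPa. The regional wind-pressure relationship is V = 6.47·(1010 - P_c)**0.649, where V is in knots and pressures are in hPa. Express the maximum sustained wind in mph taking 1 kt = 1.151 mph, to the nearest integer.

ΔP = 1010 − 942 = 68 hPa.
V ≈ 6.47 × 68^0.649 = 6.47 × 15.463 ≈ 100.047 kt.
100.047 × 1.151 ≈ 115.15 mph → 115 mph.

115 mph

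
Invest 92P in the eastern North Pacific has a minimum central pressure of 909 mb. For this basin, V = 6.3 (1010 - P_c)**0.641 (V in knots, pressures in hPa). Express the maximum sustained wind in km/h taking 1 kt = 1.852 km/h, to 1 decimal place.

224.8 km/h

ΔP = 1010 − 909 = 101 mb.
V ≈ 6.3 × 101^0.641 = 6.3 × 19.265 ≈ 121.370 kt.
121.370 × 1.852 ≈ 224.78 km/h → 224.8 km/h.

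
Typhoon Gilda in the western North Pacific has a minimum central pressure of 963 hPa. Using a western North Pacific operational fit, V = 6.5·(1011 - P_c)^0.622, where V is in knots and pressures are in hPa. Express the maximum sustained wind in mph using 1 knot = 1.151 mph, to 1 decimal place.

83.1 mph

ΔP = 1011 − 963 = 48 hPa.
V ≈ 6.5 × 48^0.622 = 6.5 × 11.110 ≈ 72.218 kt.
72.218 × 1.151 ≈ 83.12 mph → 83.1 mph.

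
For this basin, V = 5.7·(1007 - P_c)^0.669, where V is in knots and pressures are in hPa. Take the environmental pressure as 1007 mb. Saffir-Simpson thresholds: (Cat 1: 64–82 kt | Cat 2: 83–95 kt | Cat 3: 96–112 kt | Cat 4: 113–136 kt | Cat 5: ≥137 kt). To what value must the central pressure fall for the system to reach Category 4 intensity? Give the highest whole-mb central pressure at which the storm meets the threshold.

920 mb

Category 4 begins at V = 113 kt.
Required ΔP = (113/5.7)^(1/0.669) = 19.825^1.495 ≈ 86.90 mb.
P_c ≤ 1007 − 86.90 = 920.10, so the highest integer P_c is 920 mb.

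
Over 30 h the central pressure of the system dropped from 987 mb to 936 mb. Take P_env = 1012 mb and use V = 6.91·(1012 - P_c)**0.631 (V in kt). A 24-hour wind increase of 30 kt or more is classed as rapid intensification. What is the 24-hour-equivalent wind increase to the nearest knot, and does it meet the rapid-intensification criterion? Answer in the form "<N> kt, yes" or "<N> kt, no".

43 kt, yes

V₁: ΔP = 25, V ≈ 6.91 × 25^0.631 ≈ 52.67 kt.
V₂: ΔP = 76, V ≈ 6.91 × 76^0.631 ≈ 106.24 kt.
ΔV over 30 h = 53.57 kt → 24 h equivalent = 53.57 × 24/30 ≈ 42.86 kt.
43 kt ≥ 30 kt ⇒ rapid intensification.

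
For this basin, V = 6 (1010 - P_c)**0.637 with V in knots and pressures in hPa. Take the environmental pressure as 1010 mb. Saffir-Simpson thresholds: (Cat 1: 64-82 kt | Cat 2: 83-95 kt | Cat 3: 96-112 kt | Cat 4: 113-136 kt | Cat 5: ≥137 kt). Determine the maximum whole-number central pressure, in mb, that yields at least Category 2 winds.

Category 2 begins at V = 83 kt.
Required ΔP = (83/6)^(1/0.637) = 13.833^1.570 ≈ 61.82 mb.
P_c ≤ 1010 − 61.82 = 948.18, so the highest integer P_c is 948 mb.

948 mb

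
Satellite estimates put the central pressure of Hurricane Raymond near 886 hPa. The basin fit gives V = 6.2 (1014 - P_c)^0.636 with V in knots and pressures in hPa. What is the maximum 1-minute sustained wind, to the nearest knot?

ΔP = 1014 − 886 = 128 hPa.
128^0.636 ≈ 21.887.
V ≈ 6.2 × 21.887 ≈ 135.7 kt.

136 kt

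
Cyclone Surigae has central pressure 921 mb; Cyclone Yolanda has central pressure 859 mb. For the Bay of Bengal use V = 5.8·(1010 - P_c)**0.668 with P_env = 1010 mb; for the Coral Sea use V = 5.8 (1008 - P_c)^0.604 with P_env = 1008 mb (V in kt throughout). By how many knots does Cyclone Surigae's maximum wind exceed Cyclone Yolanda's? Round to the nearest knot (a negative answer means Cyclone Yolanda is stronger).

-3 kt

Cyclone Surigae: ΔP = 89; V ≈ 5.8 × 89^0.668 ≈ 116.31 kt.
Cyclone Yolanda: ΔP = 149; V ≈ 5.8 × 149^0.604 ≈ 119.13 kt.
Difference ≈ 116.31 − 119.13 = -2.82 → -3 kt.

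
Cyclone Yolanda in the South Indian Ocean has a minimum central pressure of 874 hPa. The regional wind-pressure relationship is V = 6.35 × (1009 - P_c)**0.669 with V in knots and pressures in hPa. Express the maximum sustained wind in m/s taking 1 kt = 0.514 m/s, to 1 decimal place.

86.9 m/s

ΔP = 1009 − 874 = 135 hPa.
V ≈ 6.35 × 135^0.669 = 6.35 × 26.619 ≈ 169.031 kt.
169.031 × 0.514 ≈ 86.88 m/s → 86.9 m/s.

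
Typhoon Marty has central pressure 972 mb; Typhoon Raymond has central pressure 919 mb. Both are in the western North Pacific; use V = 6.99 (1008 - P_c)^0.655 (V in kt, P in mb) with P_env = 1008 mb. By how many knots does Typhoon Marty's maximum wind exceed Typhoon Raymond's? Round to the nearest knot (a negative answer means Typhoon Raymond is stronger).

Typhoon Marty: ΔP = 36; V ≈ 6.99 × 36^0.655 ≈ 73.09 kt.
Typhoon Raymond: ΔP = 89; V ≈ 6.99 × 89^0.655 ≈ 132.23 kt.
Difference ≈ 73.09 − 132.23 = -59.14 → -59 kt.

-59 kt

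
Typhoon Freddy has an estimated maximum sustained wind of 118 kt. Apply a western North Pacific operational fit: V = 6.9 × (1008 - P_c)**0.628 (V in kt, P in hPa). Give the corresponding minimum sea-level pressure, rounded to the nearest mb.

916 mb

ΔP = (V / 6.9)^(1/0.628) = (118/6.9)^1.592.
118/6.9 = 17.101; 17.101^1.592 ≈ 91.92 mb.
P_c = 1008 − 91.92 = 916.08 ≈ 916 mb.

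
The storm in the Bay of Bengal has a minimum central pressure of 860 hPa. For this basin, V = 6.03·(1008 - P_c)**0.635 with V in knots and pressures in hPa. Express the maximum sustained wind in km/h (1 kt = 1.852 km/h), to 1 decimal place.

ΔP = 1008 − 860 = 148 hPa.
V ≈ 6.03 × 148^0.635 = 6.03 × 23.885 ≈ 144.024 kt.
144.024 × 1.852 ≈ 266.73 km/h → 266.7 km/h.

266.7 km/h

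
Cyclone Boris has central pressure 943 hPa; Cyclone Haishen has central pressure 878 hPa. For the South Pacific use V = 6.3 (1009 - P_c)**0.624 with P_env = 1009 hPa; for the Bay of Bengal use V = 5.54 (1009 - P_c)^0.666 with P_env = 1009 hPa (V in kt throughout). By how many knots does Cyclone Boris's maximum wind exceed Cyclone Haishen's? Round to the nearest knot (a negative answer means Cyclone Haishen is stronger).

Cyclone Boris: ΔP = 66; V ≈ 6.3 × 66^0.624 ≈ 86.05 kt.
Cyclone Haishen: ΔP = 131; V ≈ 5.54 × 131^0.666 ≈ 142.43 kt.
Difference ≈ 86.05 − 142.43 = -56.38 → -56 kt.

-56 kt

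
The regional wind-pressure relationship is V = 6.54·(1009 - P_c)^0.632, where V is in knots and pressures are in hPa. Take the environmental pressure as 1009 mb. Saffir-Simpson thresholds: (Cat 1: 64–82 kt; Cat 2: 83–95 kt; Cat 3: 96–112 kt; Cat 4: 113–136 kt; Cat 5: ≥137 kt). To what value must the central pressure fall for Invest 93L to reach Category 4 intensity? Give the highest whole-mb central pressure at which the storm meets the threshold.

918 mb

Category 4 begins at V = 113 kt.
Required ΔP = (113/6.54)^(1/0.632) = 17.278^1.582 ≈ 90.80 mb.
P_c ≤ 1009 − 90.80 = 918.20, so the highest integer P_c is 918 mb.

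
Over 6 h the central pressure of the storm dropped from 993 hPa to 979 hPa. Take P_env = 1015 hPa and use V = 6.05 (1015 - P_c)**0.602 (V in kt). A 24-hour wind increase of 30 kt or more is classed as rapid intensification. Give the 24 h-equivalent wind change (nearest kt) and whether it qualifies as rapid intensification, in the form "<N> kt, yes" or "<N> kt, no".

54 kt, yes

V₁: ΔP = 22, V ≈ 6.05 × 22^0.602 ≈ 38.90 kt.
V₂: ΔP = 36, V ≈ 6.05 × 36^0.602 ≈ 52.32 kt.
ΔV over 6 h = 13.42 kt → 24 h equivalent = 13.42 × 24/6 ≈ 53.68 kt.
54 kt ≥ 30 kt ⇒ rapid intensification.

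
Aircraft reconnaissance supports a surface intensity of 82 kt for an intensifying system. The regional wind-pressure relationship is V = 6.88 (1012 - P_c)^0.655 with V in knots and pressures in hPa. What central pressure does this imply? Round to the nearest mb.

ΔP = (V / 6.88)^(1/0.655) = (82/6.88)^1.527.
82/6.88 = 11.919; 11.919^1.527 ≈ 43.96 mb.
P_c = 1012 − 43.96 = 968.04 ≈ 968 mb.

968 mb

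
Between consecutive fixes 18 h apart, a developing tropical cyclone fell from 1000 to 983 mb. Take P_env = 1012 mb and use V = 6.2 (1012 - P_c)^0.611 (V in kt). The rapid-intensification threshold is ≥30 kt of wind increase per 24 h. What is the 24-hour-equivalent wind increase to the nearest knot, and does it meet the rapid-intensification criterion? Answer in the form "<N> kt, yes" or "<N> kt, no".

27 kt, no

V₁: ΔP = 12, V ≈ 6.2 × 12^0.611 ≈ 28.30 kt.
V₂: ΔP = 29, V ≈ 6.2 × 29^0.611 ≈ 48.52 kt.
ΔV over 18 h = 20.22 kt → 24 h equivalent = 20.22 × 24/18 ≈ 26.96 kt.
27 kt < 30 kt ⇒ not rapid intensification.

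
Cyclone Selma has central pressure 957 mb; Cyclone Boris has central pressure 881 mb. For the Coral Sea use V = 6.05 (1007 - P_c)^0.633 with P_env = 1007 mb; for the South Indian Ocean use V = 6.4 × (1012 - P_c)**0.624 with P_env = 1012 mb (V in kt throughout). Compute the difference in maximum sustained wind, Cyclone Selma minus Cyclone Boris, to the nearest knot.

Cyclone Selma: ΔP = 50; V ≈ 6.05 × 50^0.633 ≈ 71.98 kt.
Cyclone Boris: ΔP = 131; V ≈ 6.4 × 131^0.624 ≈ 134.08 kt.
Difference ≈ 71.98 − 134.08 = -62.10 → -62 kt.

-62 kt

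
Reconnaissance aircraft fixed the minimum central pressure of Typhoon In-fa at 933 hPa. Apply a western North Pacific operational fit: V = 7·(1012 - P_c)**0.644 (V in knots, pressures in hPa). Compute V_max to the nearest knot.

ΔP = 1012 − 933 = 79 hPa.
79^0.644 ≈ 16.675.
V ≈ 7 × 16.675 ≈ 116.7 kt.

117 kt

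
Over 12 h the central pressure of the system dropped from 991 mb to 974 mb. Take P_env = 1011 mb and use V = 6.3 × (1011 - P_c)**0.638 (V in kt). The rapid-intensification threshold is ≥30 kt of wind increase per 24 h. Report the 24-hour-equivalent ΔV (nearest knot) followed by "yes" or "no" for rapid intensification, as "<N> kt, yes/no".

41 kt, yes

V₁: ΔP = 20, V ≈ 6.3 × 20^0.638 ≈ 42.60 kt.
V₂: ΔP = 37, V ≈ 6.3 × 37^0.638 ≈ 63.07 kt.
ΔV over 12 h = 20.47 kt → 24 h equivalent = 20.47 × 24/12 ≈ 40.94 kt.
41 kt ≥ 30 kt ⇒ rapid intensification.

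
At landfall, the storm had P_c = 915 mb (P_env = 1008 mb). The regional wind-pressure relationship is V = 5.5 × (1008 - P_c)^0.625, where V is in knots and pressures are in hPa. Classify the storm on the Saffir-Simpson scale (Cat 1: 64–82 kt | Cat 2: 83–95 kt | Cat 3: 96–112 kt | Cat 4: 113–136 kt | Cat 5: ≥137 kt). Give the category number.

2

ΔP = 1008 − 915 = 93 mb.
V ≈ 5.5 × 93^0.625 = 5.5 × 16.99 ≈ 93 kt.
93 kt falls in the Category 2 band.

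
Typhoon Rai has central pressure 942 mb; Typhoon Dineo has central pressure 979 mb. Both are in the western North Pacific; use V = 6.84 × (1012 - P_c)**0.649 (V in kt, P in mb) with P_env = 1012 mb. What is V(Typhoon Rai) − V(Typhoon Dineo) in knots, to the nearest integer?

42 kt

Typhoon Rai: ΔP = 70; V ≈ 6.84 × 70^0.649 ≈ 107.78 kt.
Typhoon Dineo: ΔP = 33; V ≈ 6.84 × 33^0.649 ≈ 66.16 kt.
Difference ≈ 107.78 − 66.16 = 41.62 → 42 kt.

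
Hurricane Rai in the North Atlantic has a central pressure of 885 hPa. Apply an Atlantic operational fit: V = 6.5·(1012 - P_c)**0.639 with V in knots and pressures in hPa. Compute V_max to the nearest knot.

ΔP = 1012 − 885 = 127 hPa.
127^0.639 ≈ 22.097.
V ≈ 6.5 × 22.097 ≈ 143.6 kt.

144 kt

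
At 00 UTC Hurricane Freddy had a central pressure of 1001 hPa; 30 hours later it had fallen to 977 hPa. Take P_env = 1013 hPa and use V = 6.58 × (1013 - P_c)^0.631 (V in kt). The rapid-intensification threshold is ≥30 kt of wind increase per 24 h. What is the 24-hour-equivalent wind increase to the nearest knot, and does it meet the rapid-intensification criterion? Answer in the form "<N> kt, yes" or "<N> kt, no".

25 kt, no

V₁: ΔP = 12, V ≈ 6.58 × 12^0.631 ≈ 31.56 kt.
V₂: ΔP = 36, V ≈ 6.58 × 36^0.631 ≈ 63.13 kt.
ΔV over 30 h = 31.57 kt → 24 h equivalent = 31.57 × 24/30 ≈ 25.26 kt.
25 kt < 30 kt ⇒ not rapid intensification.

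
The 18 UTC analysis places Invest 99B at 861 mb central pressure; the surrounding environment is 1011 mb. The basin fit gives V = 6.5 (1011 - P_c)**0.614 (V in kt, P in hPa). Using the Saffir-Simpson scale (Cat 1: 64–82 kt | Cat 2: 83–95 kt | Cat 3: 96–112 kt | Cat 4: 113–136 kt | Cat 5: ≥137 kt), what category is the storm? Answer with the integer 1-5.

ΔP = 1011 − 861 = 150 mb.
V ≈ 6.5 × 150^0.614 = 6.5 × 21.68 ≈ 141 kt.
141 kt falls in the Category 5 band.

5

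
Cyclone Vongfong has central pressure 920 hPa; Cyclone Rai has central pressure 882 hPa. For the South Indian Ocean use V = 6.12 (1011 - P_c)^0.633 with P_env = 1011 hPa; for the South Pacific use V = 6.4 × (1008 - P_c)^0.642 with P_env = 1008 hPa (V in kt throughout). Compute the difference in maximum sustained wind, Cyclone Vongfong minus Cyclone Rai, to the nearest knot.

-36 kt

Cyclone Vongfong: ΔP = 91; V ≈ 6.12 × 91^0.633 ≈ 106.37 kt.
Cyclone Rai: ΔP = 126; V ≈ 6.4 × 126^0.642 ≈ 142.76 kt.
Difference ≈ 106.37 − 142.76 = -36.39 → -36 kt.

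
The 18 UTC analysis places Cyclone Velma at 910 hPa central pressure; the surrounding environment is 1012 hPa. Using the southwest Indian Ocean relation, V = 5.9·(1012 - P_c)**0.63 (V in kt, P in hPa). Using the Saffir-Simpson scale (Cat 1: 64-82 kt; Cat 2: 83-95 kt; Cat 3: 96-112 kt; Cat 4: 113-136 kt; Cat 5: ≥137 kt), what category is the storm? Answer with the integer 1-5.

ΔP = 1012 − 910 = 102 hPa.
V ≈ 5.9 × 102^0.63 = 5.9 × 18.43 ≈ 109 kt.
109 kt falls in the Category 3 band.

3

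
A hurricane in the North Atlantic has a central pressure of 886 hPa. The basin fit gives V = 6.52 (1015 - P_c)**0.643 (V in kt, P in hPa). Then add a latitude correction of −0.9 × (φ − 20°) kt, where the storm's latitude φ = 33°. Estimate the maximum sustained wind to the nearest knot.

ΔP = 1015 − 886 = 129 hPa.
129^0.643 ≈ 22.757.
V ≈ 6.52 × 22.757 ≈ 148.4 kt.
Latitude correction: −0.9 × (33 − 20) = -11.7 kt.
Corrected V ≈ 136.7 kt → 137 kt.

137 kt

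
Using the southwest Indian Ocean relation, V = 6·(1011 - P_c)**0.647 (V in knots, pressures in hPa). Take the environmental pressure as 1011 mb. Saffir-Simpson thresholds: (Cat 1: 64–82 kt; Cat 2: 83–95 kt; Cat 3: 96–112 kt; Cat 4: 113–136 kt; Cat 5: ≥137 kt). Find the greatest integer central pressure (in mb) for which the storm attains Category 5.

Category 5 begins at V = 137 kt.
Required ΔP = (137/6)^(1/0.647) = 22.833^1.546 ≈ 125.83 mb.
P_c ≤ 1011 − 125.83 = 885.17, so the highest integer P_c is 885 mb.

885 mb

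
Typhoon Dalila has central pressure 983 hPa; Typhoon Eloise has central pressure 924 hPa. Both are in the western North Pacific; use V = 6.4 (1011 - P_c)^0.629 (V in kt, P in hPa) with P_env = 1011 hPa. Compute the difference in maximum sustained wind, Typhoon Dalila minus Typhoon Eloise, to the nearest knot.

-54 kt

Typhoon Dalila: ΔP = 28; V ≈ 6.4 × 28^0.629 ≈ 52.05 kt.
Typhoon Eloise: ΔP = 87; V ≈ 6.4 × 87^0.629 ≈ 106.20 kt.
Difference ≈ 52.05 − 106.20 = -54.15 → -54 kt.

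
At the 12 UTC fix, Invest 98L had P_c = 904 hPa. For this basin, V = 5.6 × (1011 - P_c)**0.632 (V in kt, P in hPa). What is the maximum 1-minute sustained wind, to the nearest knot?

107 kt

ΔP = 1011 − 904 = 107 hPa.
107^0.632 ≈ 19.168.
V ≈ 5.6 × 19.168 ≈ 107.3 kt.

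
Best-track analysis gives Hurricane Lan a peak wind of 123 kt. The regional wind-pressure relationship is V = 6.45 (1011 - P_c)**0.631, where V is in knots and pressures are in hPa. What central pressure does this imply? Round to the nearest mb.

ΔP = (V / 6.45)^(1/0.631) = (123/6.45)^1.585.
123/6.45 = 19.070; 19.070^1.585 ≈ 106.92 mb.
P_c = 1011 − 106.92 = 904.08 ≈ 904 mb.

904 mb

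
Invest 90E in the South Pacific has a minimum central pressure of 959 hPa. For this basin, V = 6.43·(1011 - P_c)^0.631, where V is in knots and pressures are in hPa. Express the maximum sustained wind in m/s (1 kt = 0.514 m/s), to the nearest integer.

ΔP = 1011 − 959 = 52 hPa.
V ≈ 6.43 × 52^0.631 = 6.43 × 12.100 ≈ 77.805 kt.
77.805 × 0.514 ≈ 39.99 m/s → 40 m/s.

40 m/s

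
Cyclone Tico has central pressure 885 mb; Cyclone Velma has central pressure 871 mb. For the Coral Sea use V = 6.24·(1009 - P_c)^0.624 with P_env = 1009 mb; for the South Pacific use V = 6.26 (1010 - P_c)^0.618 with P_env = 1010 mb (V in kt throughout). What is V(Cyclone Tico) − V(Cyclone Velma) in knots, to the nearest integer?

Cyclone Tico: ΔP = 124; V ≈ 6.24 × 124^0.624 ≈ 126.32 kt.
Cyclone Velma: ΔP = 139; V ≈ 6.26 × 139^0.618 ≈ 132.12 kt.
Difference ≈ 126.32 − 132.12 = -5.80 → -6 kt.

-6 kt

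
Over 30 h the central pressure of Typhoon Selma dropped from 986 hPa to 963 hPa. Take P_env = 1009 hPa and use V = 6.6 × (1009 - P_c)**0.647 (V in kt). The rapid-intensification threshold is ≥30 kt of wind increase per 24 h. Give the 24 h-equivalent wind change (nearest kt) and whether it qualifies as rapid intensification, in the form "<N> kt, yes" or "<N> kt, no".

23 kt, no

V₁: ΔP = 23, V ≈ 6.6 × 23^0.647 ≈ 50.19 kt.
V₂: ΔP = 46, V ≈ 6.6 × 46^0.647 ≈ 78.59 kt.
ΔV over 30 h = 28.40 kt → 24 h equivalent = 28.40 × 24/30 ≈ 22.72 kt.
23 kt < 30 kt ⇒ not rapid intensification.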